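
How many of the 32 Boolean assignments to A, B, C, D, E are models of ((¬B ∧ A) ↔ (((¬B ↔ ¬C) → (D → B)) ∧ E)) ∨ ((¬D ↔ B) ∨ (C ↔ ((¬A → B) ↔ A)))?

28

Initial set: {(((¬B ∧ A) ↔ (((¬B ↔ ¬C) → (D → B)) ∧ E)) ∨ ((¬D ↔ B) ∨ (C ↔ ((¬A → B) ↔ A))))}.
(((¬B ∧ A) ↔ (((¬B ↔ ¬C) → (D → B)) ∧ E)) ∨ ((¬D ↔ B) ∨ (C ↔ ((¬A → B) ↔ A)))): β-rule — branch into ((¬B ∧ A) ↔ (((¬B ↔ ¬C) → (D → B)) ∧ E))  //  ((¬D ↔ B) ∨ (C ↔ ((¬A → B) ↔ A))).
  branch 1 (add ((¬B ∧ A) ↔ (((¬B ↔ ¬C) → (D → B)) ∧ E))):
    ((¬B ∧ A) ↔ (((¬B ↔ ¬C) → (D → B)) ∧ E)): β-rule — branch into (¬B ∧ A), (((¬B ↔ ¬C) → (D → B)) ∧ E)  //  ¬(¬B ∧ A), ¬(((¬B ↔ ¬C) → (D → B)) ∧ E).
      branch 1.1 (add (¬B ∧ A), (((¬B ↔ ¬C) → (D → B)) ∧ E)):
        (¬B ∧ A): α-rule — add ¬B, A.
        (((¬B ↔ ¬C) → (D → B)) ∧ E): α-rule — add ((¬B ↔ ¬C) → (D → B)), E.
        ((¬B ↔ ¬C) → (D → B)): β-rule — branch into ¬(¬B ↔ ¬C)  //  (D → B).
          branch 1.1.1 (add ¬(¬B ↔ ¬C)):
            ¬(¬B ↔ ¬C): β-rule — branch into ¬B, ¬¬C  //  ¬¬B, ¬C.
              branch 1.1.1.1 (add ¬B, ¬¬C):
                ○ open, literals {A=1, B=0, C=1, E=1}.
              branch 1.1.1.2 (add ¬¬B, ¬C):
                × closes — contains both B and ¬B.
          branch 1.1.2 (add (D → B)):
            (D → B): β-rule — branch into ¬D  //  B.
              branch 1.1.2.1 (add ¬D):
                ○ open, literals {A=1, B=0, D=0, E=1}.
              branch 1.1.2.2 (add B):
                × closes — contains both B and ¬B.
      branch 1.2 (add ¬(¬B ∧ A), ¬(((¬B ↔ ¬C) → (D → B)) ∧ E)):
        ¬(¬B ∧ A): β-rule — branch into ¬¬B  //  ¬A.
          branch 1.2.1 (add ¬¬B):
            ¬(((¬B ↔ ¬C) → (D → B)) ∧ E): β-rule — branch into ¬((¬B ↔ ¬C) → (D → B))  //  ¬E.
              branch 1.2.1.1 (add ¬((¬B ↔ ¬C) → (D → B))):
                ¬((¬B ↔ ¬C) → (D → B)): α-rule — add (¬B ↔ ¬C), ¬(D → B).
                ¬(D → B): α-rule — add D, ¬B.
                × closes — contains both B and ¬B.
              branch 1.2.1.2 (add ¬E):
                ○ open, literals {B=1, E=0}.
          branch 1.2.2 (add ¬A):
            ¬(((¬B ↔ ¬C) → (D → B)) ∧ E): β-rule — branch into ¬((¬B ↔ ¬C) → (D → B))  //  ¬E.
              branch 1.2.2.1 (add ¬((¬B ↔ ¬C) → (D → B))):
                ¬((¬B ↔ ¬C) → (D → B)): α-rule — add (¬B ↔ ¬C), ¬(D → B).
                ¬(D → B): α-rule — add D, ¬B.
                (¬B ↔ ¬C): β-rule — branch into ¬B, ¬C  //  ¬¬B, ¬¬C.
                  branch 1.2.2.1.1 (add ¬B, ¬C):
                    ○ open, literals {A=0, B=0, C=0, D=1}.
                  branch 1.2.2.1.2 (add ¬¬B, ¬¬C):
                    × closes — contains both B and ¬B.
              branch 1.2.2.2 (add ¬E):
                ○ open, literals {A=0, E=0}.
  branch 2 (add ((¬D ↔ B) ∨ (C ↔ ((¬A → B) ↔ A)))):
    ((¬D ↔ B) ∨ (C ↔ ((¬A → B) ↔ A))): β-rule — branch into (¬D ↔ B)  //  (C ↔ ((¬A → B) ↔ A)).
      branch 2.1 (add (¬D ↔ B)):
        (¬D ↔ B): β-rule — branch into ¬D, B  //  ¬¬D, ¬B.
          branch 2.1.1 (add ¬D, B):
            ○ open, literals {B=1, D=0}.
          branch 2.1.2 (add ¬¬D, ¬B):
            ○ open, literals {B=0, D=1}.
      branch 2.2 (add (C ↔ ((¬A → B) ↔ A))):
        (C ↔ ((¬A → B) ↔ A)): β-rule — branch into C, ((¬A → B) ↔ A)  //  ¬C, ¬((¬A → B) ↔ A).
          branch 2.2.1 (add C, ((¬A → B) ↔ A)):
            ((¬A → B) ↔ A): β-rule — branch into (¬A → B), A  //  ¬(¬A → B), ¬A.
              branch 2.2.1.1 (add (¬A → B), A):
                (¬A → B): β-rule — branch into ¬¬A  //  B.
                  branch 2.2.1.1.1 (add ¬¬A):
                    ○ open, literals {A=1, C=1}.
                  branch 2.2.1.1.2 (add B):
                    ○ open, literals {A=1, B=1, C=1}.
              branch 2.2.1.2 (add ¬(¬A → B), ¬A):
                ¬(¬A → B): α-rule — add ¬A, ¬B.
                ○ open, literals {A=0, B=0, C=1}.
          branch 2.2.2 (add ¬C, ¬((¬A → B) ↔ A)):
            ¬((¬A → B) ↔ A): β-rule — branch into (¬A → B), ¬A  //  ¬(¬A → B), A.
              branch 2.2.2.1 (add (¬A → B), ¬A):
                (¬A → B): β-rule — branch into ¬¬A  //  B.
                  branch 2.2.2.1.1 (add ¬¬A):
                    × closes — contains both A and ¬A.
                  branch 2.2.2.1.2 (add B):
                    ○ open, literals {A=0, B=1, C=0}.
              branch 2.2.2.2 (add ¬(¬A → B), A):
                ¬(¬A → B): α-rule — add ¬A, ¬B.
                × closes — contains both A and ¬A.
6 branches closed, 11 open.
Each open branch fixes some atoms; the unmentioned ones are free. Counting distinct full assignments: branch {A=1, B=0, C=1, E=1} (D) contributes 2 new; branch {A=1, B=0, D=0, E=1} (C) contributes 1 new; branch {B=1, E=0} (A, C, D) contributes 8 new; branch {A=0, B=0, C=0, D=1} (E) contributes 2 new; branch {A=0, E=0} (B, C, D) contributes 3 new; branch {B=1, D=0} (A, C, E) contributes 4 new; branch {B=0, D=1} (A, C, E) contributes 4 new; branch {A=1, C=1} (B, D, E) contributes 2 new; branch {A=1, B=1, C=1} (D, E) contributes 0 new; branch {A=0, B=0, C=1} (D, E) contributes 1 new; branch {A=0, B=1, C=0} (D, E) contributes 1 new. Total: 28.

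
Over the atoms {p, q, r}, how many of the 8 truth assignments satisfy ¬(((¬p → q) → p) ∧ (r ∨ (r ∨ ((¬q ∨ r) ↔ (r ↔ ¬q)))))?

Initial set: {¬(((¬p → q) → p) ∧ (r ∨ (r ∨ ((¬q ∨ r) ↔ (r ↔ ¬q)))))}.
¬(((¬p → q) → p) ∧ (r ∨ (r ∨ ((¬q ∨ r) ↔ (r ↔ ¬q))))): β-rule — branch into ¬((¬p → q) → p)  //  ¬(r ∨ (r ∨ ((¬q ∨ r) ↔ (r ↔ ¬q)))).
  branch 1 (add ¬((¬p → q) → p)):
    ¬((¬p → q) → p): α-rule — add (¬p → q), ¬p.
    (¬p → q): β-rule — branch into ¬¬p  //  q.
      branch 1.1 (add ¬¬p):
        × closes — contains both p and ¬p.
      branch 1.2 (add q):
        ○ open, literals {p=F, q=T}.
  branch 2 (add ¬(r ∨ (r ∨ ((¬q ∨ r) ↔ (r ↔ ¬q))))):
    ¬(r ∨ (r ∨ ((¬q ∨ r) ↔ (r ↔ ¬q)))): α-rule — add ¬r, ¬(r ∨ ((¬q ∨ r) ↔ (r ↔ ¬q))).
    ¬(r ∨ ((¬q ∨ r) ↔ (r ↔ ¬q))): α-rule — add ¬r, ¬((¬q ∨ r) ↔ (r ↔ ¬q)).
    ¬((¬q ∨ r) ↔ (r ↔ ¬q)): β-rule — branch into (¬q ∨ r), ¬(r ↔ ¬q)  //  ¬(¬q ∨ r), (r ↔ ¬q).
      branch 2.1 (add (¬q ∨ r), ¬(r ↔ ¬q)):
        (¬q ∨ r): β-rule — branch into ¬q  //  r.
          branch 2.1.1 (add ¬q):
            ¬(r ↔ ¬q): β-rule — branch into r, ¬¬q  //  ¬r, ¬q.
              branch 2.1.1.1 (add r, ¬¬q):
                × closes — contains both r and ¬r.
              branch 2.1.1.2 (add ¬r, ¬q):
                ○ open, literals {q=F, r=F}.
          branch 2.1.2 (add r):
            × closes — contains both r and ¬r.
      branch 2.2 (add ¬(¬q ∨ r), (r ↔ ¬q)):
        ¬(¬q ∨ r): α-rule — add ¬¬q, ¬r.
        (r ↔ ¬q): β-rule — branch into r, ¬q  //  ¬r, ¬¬q.
          branch 2.2.1 (add r, ¬q):
            × closes — contains both r and ¬r.
          branch 2.2.2 (add ¬r, ¬¬q):
            ○ open, literals {q=T, r=F}.
4 branches closed, 3 open.
Each open branch fixes some atoms; the unmentioned ones are free. Counting distinct full assignments: branch {p=F, q=T} (r) contributes 2 new; branch {q=F, r=F} (p) contributes 2 new; branch {q=T, r=F} (p) contributes 1 new. Total: 5.

5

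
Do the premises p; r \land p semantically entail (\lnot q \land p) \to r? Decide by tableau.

Initial set: {T p; T (r \land p); F ((\lnot q \land p) \to r)}.
T (r \land p): α-rule — add T r, T p.
F ((\lnot q \land p) \to r): α-rule — add T (\lnot q \land p), F r.
× closes — contains both r and \lnot r.
All 1 branch closes.
Every branch closed, so the premises entail the conclusion.

Yes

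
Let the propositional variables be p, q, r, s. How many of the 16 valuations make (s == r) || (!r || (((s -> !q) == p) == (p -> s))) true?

12

Initial set: {((s == r) || (!r || (((s -> !q) == p) == (p -> s))))}.
((s == r) || (!r || (((s -> !q) == p) == (p -> s)))): β-rule — branch into (s == r)  //  (!r || (((s -> !q) == p) == (p -> s))).
  branch 1 (add (s == r)):
    (s == r): β-rule — branch into s, r  //  !s, !r.
      branch 1.1 (add s, r):
        ○ open, literals {r=true, s=true}.
      branch 1.2 (add !s, !r):
        ○ open, literals {r=false, s=false}.
  branch 2 (add (!r || (((s -> !q) == p) == (p -> s)))):
    (!r || (((s -> !q) == p) == (p -> s))): β-rule — branch into !r  //  (((s -> !q) == p) == (p -> s)).
      branch 2.1 (add !r):
        ○ open, literals {r=false}.
      branch 2.2 (add (((s -> !q) == p) == (p -> s))):
        (((s -> !q) == p) == (p -> s)): β-rule — branch into ((s -> !q) == p), (p -> s)  //  !((s -> !q) == p), !(p -> s).
          branch 2.2.1 (add ((s -> !q) == p), (p -> s)):
            ((s -> !q) == p): β-rule — branch into (s -> !q), p  //  !(s -> !q), !p.
              branch 2.2.1.1 (add (s -> !q), p):
                (p -> s): β-rule — branch into !p  //  s.
                  branch 2.2.1.1.1 (add !p):
                    × closes — contains both p and !p.
                  branch 2.2.1.1.2 (add s):
                    (s -> !q): β-rule — branch into !s  //  !q.
                      branch 2.2.1.1.2.1 (add !s):
                        × closes — contains both s and !s.
                      branch 2.2.1.1.2.2 (add !q):
                        ○ open, literals {p=true, q=false, s=true}.
              branch 2.2.1.2 (add !(s -> !q), !p):
                !(s -> !q): α-rule — add s, !!q.
                (p -> s): β-rule — branch into !p  //  s.
                  branch 2.2.1.2.1 (add !p):
                    ○ open, literals {p=false, q=true, s=true}.
                  branch 2.2.1.2.2 (add s):
                    ○ open, literals {p=false, q=true, s=true}.
          branch 2.2.2 (add !((s -> !q) == p), !(p -> s)):
            !(p -> s): α-rule — add p, !s.
            !((s -> !q) == p): β-rule — branch into (s -> !q), !p  //  !(s -> !q), p.
              branch 2.2.2.1 (add (s -> !q), !p):
                × closes — contains both p and !p.
              branch 2.2.2.2 (add !(s -> !q), p):
                !(s -> !q): α-rule — add s, !!q.
                × closes — contains both s and !s.
4 branches closed, 6 open.
Each open branch fixes some atoms; the unmentioned ones are free. Counting distinct full assignments: branch {r=true, s=true} (p, q) contributes 4 new; branch {r=false, s=false} (p, q) contributes 4 new; branch {r=false} (p, q, s) contributes 4 new; branch {p=true, q=false, s=true} (r) contributes 0 new; branch {p=false, q=true, s=true} (r) contributes 0 new; branch {p=false, q=true, s=true} (r) contributes 0 new. Total: 12.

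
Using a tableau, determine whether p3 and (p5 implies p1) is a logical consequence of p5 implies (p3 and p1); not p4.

No

Initial set: {(p5 implies (p3 and p1)); not p4; not (p3 and (p5 implies p1))}.
(p5 implies (p3 and p1)): β-rule — branch into not p5  //  (p3 and p1).
  branch 1 (add not p5):
    not (p3 and (p5 implies p1)): β-rule — branch into not p3  //  not (p5 implies p1).
      branch 1.1 (add not p3):
        ○ open, literals {p3=false, p4=false, p5=false}.
      branch 1.2 (add not (p5 implies p1)):
        not (p5 implies p1): α-rule — add p5, not p1.
        × closes — contains both p5 and not p5.
  branch 2 (add (p3 and p1)):
    (p3 and p1): α-rule — add p3, p1.
    not (p3 and (p5 implies p1)): β-rule — branch into not p3  //  not (p5 implies p1).
      branch 2.1 (add not p3):
        × closes — contains both p3 and not p3.
      branch 2.2 (add not (p5 implies p1)):
        not (p5 implies p1): α-rule — add p5, not p1.
        × closes — contains both p1 and not p1.
3 branches closed, 1 open.
An open branch gives a countermodel: p3=false, p4=false, p5=false (unmentioned atoms arbitrary); the premises hold there but the conclusion fails.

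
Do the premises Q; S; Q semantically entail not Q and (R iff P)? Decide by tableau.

No

Initial set: {Q; S; Q; not (not Q and (R iff P))}.
not (not Q and (R iff P)): β-rule — branch into not not Q  //  not (R iff P).
  branch 1 (add not not Q):
    ○ open, literals {Q=true, S=true}.
  branch 2 (add not (R iff P)):
    not (R iff P): β-rule — branch into R, not P  //  not R, P.
      branch 2.1 (add R, not P):
        ○ open, literals {P=false, Q=true, R=true, S=true}.
      branch 2.2 (add not R, P):
        ○ open, literals {P=true, Q=true, R=false, S=true}.
0 branches closed, 3 open.
An open branch gives a countermodel: Q=true, S=true (unmentioned atoms arbitrary); the premises hold there but the conclusion fails.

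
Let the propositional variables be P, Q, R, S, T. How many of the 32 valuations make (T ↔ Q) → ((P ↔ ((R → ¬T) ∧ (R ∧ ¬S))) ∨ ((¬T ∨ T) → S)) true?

Initial set: {((T ↔ Q) → ((P ↔ ((R → ¬T) ∧ (R ∧ ¬S))) ∨ ((¬T ∨ T) → S)))}.
((T ↔ Q) → ((P ↔ ((R → ¬T) ∧ (R ∧ ¬S))) ∨ ((¬T ∨ T) → S))): β-rule — branch into ¬(T ↔ Q)  //  ((P ↔ ((R → ¬T) ∧ (R ∧ ¬S))) ∨ ((¬T ∨ T) → S)).
  branch 1 (add ¬(T ↔ Q)):
    ¬(T ↔ Q): β-rule — branch into T, ¬Q  //  ¬T, Q.
      branch 1.1 (add T, ¬Q):
        ○ open, literals {Q=F, T=T}.
      branch 1.2 (add ¬T, Q):
        ○ open, literals {Q=T, T=F}.
  branch 2 (add ((P ↔ ((R → ¬T) ∧ (R ∧ ¬S))) ∨ ((¬T ∨ T) → S))):
    ((P ↔ ((R → ¬T) ∧ (R ∧ ¬S))) ∨ ((¬T ∨ T) → S)): β-rule — branch into (P ↔ ((R → ¬T) ∧ (R ∧ ¬S)))  //  ((¬T ∨ T) → S).
      branch 2.1 (add (P ↔ ((R → ¬T) ∧ (R ∧ ¬S)))):
        (P ↔ ((R → ¬T) ∧ (R ∧ ¬S))): β-rule — branch into P, ((R → ¬T) ∧ (R ∧ ¬S))  //  ¬P, ¬((R → ¬T) ∧ (R ∧ ¬S)).
          branch 2.1.1 (add P, ((R → ¬T) ∧ (R ∧ ¬S))):
            ((R → ¬T) ∧ (R ∧ ¬S)): α-rule — add (R → ¬T), (R ∧ ¬S).
            (R ∧ ¬S): α-rule — add R, ¬S.
            (R → ¬T): β-rule — branch into ¬R  //  ¬T.
              branch 2.1.1.1 (add ¬R):
                × closes — contains both R and ¬R.
              branch 2.1.1.2 (add ¬T):
                ○ open, literals {P=T, R=T, S=F, T=F}.
          branch 2.1.2 (add ¬P, ¬((R → ¬T) ∧ (R ∧ ¬S))):
            ¬((R → ¬T) ∧ (R ∧ ¬S)): β-rule — branch into ¬(R → ¬T)  //  ¬(R ∧ ¬S).
              branch 2.1.2.1 (add ¬(R → ¬T)):
                ¬(R → ¬T): α-rule — add R, ¬¬T.
                ○ open, literals {P=F, R=T, T=T}.
              branch 2.1.2.2 (add ¬(R ∧ ¬S)):
                ¬(R ∧ ¬S): β-rule — branch into ¬R  //  ¬¬S.
                  branch 2.1.2.2.1 (add ¬R):
                    ○ open, literals {P=F, R=F}.
                  branch 2.1.2.2.2 (add ¬¬S):
                    ○ open, literals {P=F, S=T}.
      branch 2.2 (add ((¬T ∨ T) → S)):
        ((¬T ∨ T) → S): β-rule — branch into ¬(¬T ∨ T)  //  S.
          branch 2.2.1 (add ¬(¬T ∨ T)):
            ¬(¬T ∨ T): α-rule — add ¬¬T, ¬T.
            × closes — contains both T and ¬T.
          branch 2.2.2 (add S):
            ○ open, literals {S=T}.
2 branches closed, 7 open.
Each open branch fixes some atoms; the unmentioned ones are free. Counting distinct full assignments: branch {Q=F, T=T} (P, R, S) contributes 8 new; branch {Q=T, T=F} (P, R, S) contributes 8 new; branch {P=T, R=T, S=F, T=F} (Q) contributes 1 new; branch {P=F, R=T, T=T} (Q, S) contributes 2 new; branch {P=F, R=F} (Q, S, T) contributes 4 new; branch {P=F, S=T} (Q, R, T) contributes 1 new; branch {S=T} (P, Q, R, T) contributes 4 new. Total: 28.

28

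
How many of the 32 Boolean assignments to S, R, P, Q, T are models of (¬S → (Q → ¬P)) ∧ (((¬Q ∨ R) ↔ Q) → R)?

28

Initial set: {T ((¬S → (Q → ¬P)) ∧ (((¬Q ∨ R) ↔ Q) → R))}.
T ((¬S → (Q → ¬P)) ∧ (((¬Q ∨ R) ↔ Q) → R)): α-rule — add T (¬S → (Q → ¬P)), T (((¬Q ∨ R) ↔ Q) → R).
T (¬S → (Q → ¬P)): β-rule — branch into F ¬S  //  T (Q → ¬P).
  branch 1 (add F ¬S):
    T (((¬Q ∨ R) ↔ Q) → R): β-rule — branch into F ((¬Q ∨ R) ↔ Q)  //  T R.
      branch 1.1 (add F ((¬Q ∨ R) ↔ Q)):
        F ((¬Q ∨ R) ↔ Q): β-rule — branch into T (¬Q ∨ R), F Q  //  F (¬Q ∨ R), T Q.
          branch 1.1.1 (add T (¬Q ∨ R), F Q):
            T (¬Q ∨ R): β-rule — branch into T ¬Q  //  T R.
              branch 1.1.1.1 (add T ¬Q):
                ○ open, literals {Q=0, S=1}.
              branch 1.1.1.2 (add T R):
                ○ open, literals {Q=0, R=1, S=1}.
          branch 1.1.2 (add F (¬Q ∨ R), T Q):
            F (¬Q ∨ R): α-rule — add F ¬Q, F R.
            ○ open, literals {Q=1, R=0, S=1}.
      branch 1.2 (add T R):
        ○ open, literals {R=1, S=1}.
  branch 2 (add T (Q → ¬P)):
    T (((¬Q ∨ R) ↔ Q) → R): β-rule — branch into F ((¬Q ∨ R) ↔ Q)  //  T R.
      branch 2.1 (add F ((¬Q ∨ R) ↔ Q)):
        T (Q → ¬P): β-rule — branch into F Q  //  T ¬P.
          branch 2.1.1 (add F Q):
            F ((¬Q ∨ R) ↔ Q): β-rule — branch into T (¬Q ∨ R), F Q  //  F (¬Q ∨ R), T Q.
              branch 2.1.1.1 (add T (¬Q ∨ R), F Q):
                T (¬Q ∨ R): β-rule — branch into T ¬Q  //  T R.
                  branch 2.1.1.1.1 (add T ¬Q):
                    ○ open, literals {Q=0}.
                  branch 2.1.1.1.2 (add T R):
                    ○ open, literals {Q=0, R=1}.
              branch 2.1.1.2 (add F (¬Q ∨ R), T Q):
                × closes — contains both Q and ¬Q.
          branch 2.1.2 (add T ¬P):
            F ((¬Q ∨ R) ↔ Q): β-rule — branch into T (¬Q ∨ R), F Q  //  F (¬Q ∨ R), T Q.
              branch 2.1.2.1 (add T (¬Q ∨ R), F Q):
                T (¬Q ∨ R): β-rule — branch into T ¬Q  //  T R.
                  branch 2.1.2.1.1 (add T ¬Q):
                    ○ open, literals {P=0, Q=0}.
                  branch 2.1.2.1.2 (add T R):
                    ○ open, literals {P=0, Q=0, R=1}.
              branch 2.1.2.2 (add F (¬Q ∨ R), T Q):
                F (¬Q ∨ R): α-rule — add F ¬Q, F R.
                ○ open, literals {P=0, Q=1, R=0}.
      branch 2.2 (add T R):
        T (Q → ¬P): β-rule — branch into F Q  //  T ¬P.
          branch 2.2.1 (add F Q):
            ○ open, literals {Q=0, R=1}.
          branch 2.2.2 (add T ¬P):
            ○ open, literals {P=0, R=1}.
1 branch closed, 11 open.
Each open branch fixes some atoms; the unmentioned ones are free. Counting distinct full assignments: branch {Q=0, S=1} (R, P, T) contributes 8 new; branch {Q=0, R=1, S=1} (P, T) contributes 0 new; branch {Q=1, R=0, S=1} (P, T) contributes 4 new; branch {R=1, S=1} (P, Q, T) contributes 4 new; branch {Q=0} (S, R, P, T) contributes 8 new; branch {Q=0, R=1} (S, P, T) contributes 0 new; branch {P=0, Q=0} (S, R, T) contributes 0 new; branch {P=0, Q=0, R=1} (S, T) contributes 0 new; branch {P=0, Q=1, R=0} (S, T) contributes 2 new; branch {Q=0, R=1} (S, P, T) contributes 0 new; branch {P=0, R=1} (S, Q, T) contributes 2 new. Total: 28.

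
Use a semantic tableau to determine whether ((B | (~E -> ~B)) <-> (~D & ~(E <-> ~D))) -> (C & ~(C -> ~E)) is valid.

Not valid

Assume the negation and expand:
Initial set: {~(((B | (~E -> ~B)) <-> (~D & ~(E <-> ~D))) -> (C & ~(C -> ~E)))}.
~(((B | (~E -> ~B)) <-> (~D & ~(E <-> ~D))) -> (C & ~(C -> ~E))): α-rule — add ((B | (~E -> ~B)) <-> (~D & ~(E <-> ~D))), ~(C & ~(C -> ~E)).
((B | (~E -> ~B)) <-> (~D & ~(E <-> ~D))): β-rule — branch into (B | (~E -> ~B)), (~D & ~(E <-> ~D))  //  ~(B | (~E -> ~B)), ~(~D & ~(E <-> ~D)).
  branch 1 (add (B | (~E -> ~B)), (~D & ~(E <-> ~D))):
    (~D & ~(E <-> ~D)): α-rule — add ~D, ~(E <-> ~D).
    ~(C & ~(C -> ~E)): β-rule — branch into ~C  //  ~~(C -> ~E).
      branch 1.1 (add ~C):
        (B | (~E -> ~B)): β-rule — branch into B  //  (~E -> ~B).
          branch 1.1.1 (add B):
            ~(E <-> ~D): β-rule — branch into E, ~~D  //  ~E, ~D.
              branch 1.1.1.1 (add E, ~~D):
                × closes — contains both D and ~D.
              branch 1.1.1.2 (add ~E, ~D):
                ○ open, literals {B=T, C=F, D=F, E=F}.
          branch 1.1.2 (add (~E -> ~B)):
            ~(E <-> ~D): β-rule — branch into E, ~~D  //  ~E, ~D.
              branch 1.1.2.1 (add E, ~~D):
                × closes — contains both D and ~D.
              branch 1.1.2.2 (add ~E, ~D):
                (~E -> ~B): β-rule — branch into ~~E  //  ~B.
                  branch 1.1.2.2.1 (add ~~E):
                    × closes — contains both E and ~E.
                  branch 1.1.2.2.2 (add ~B):
                    ○ open, literals {B=F, C=F, D=F, E=F}.
      branch 1.2 (add ~~(C -> ~E)):
        (B | (~E -> ~B)): β-rule — branch into B  //  (~E -> ~B).
          branch 1.2.1 (add B):
            ~(E <-> ~D): β-rule — branch into E, ~~D  //  ~E, ~D.
              branch 1.2.1.1 (add E, ~~D):
                × closes — contains both D and ~D.
              branch 1.2.1.2 (add ~E, ~D):
                ~~(C -> ~E): β-rule — branch into ~C  //  ~E.
                  branch 1.2.1.2.1 (add ~C):
                    ○ open, literals {B=T, C=F, D=F, E=F}.
                  branch 1.2.1.2.2 (add ~E):
                    ○ open, literals {B=T, D=F, E=F}.
          branch 1.2.2 (add (~E -> ~B)):
            ~(E <-> ~D): β-rule — branch into E, ~~D  //  ~E, ~D.
              branch 1.2.2.1 (add E, ~~D):
                × closes — contains both D and ~D.
              branch 1.2.2.2 (add ~E, ~D):
                ~~(C -> ~E): β-rule — branch into ~C  //  ~E.
                  branch 1.2.2.2.1 (add ~C):
                    (~E -> ~B): β-rule — branch into ~~E  //  ~B.
                      branch 1.2.2.2.1.1 (add ~~E):
                        × closes — contains both E and ~E.
                      branch 1.2.2.2.1.2 (add ~B):
                        ○ open, literals {B=F, C=F, D=F, E=F}.
                  branch 1.2.2.2.2 (add ~E):
                    (~E -> ~B): β-rule — branch into ~~E  //  ~B.
                      branch 1.2.2.2.2.1 (add ~~E):
                        × closes — contains both E and ~E.
                      branch 1.2.2.2.2.2 (add ~B):
                        ○ open, literals {B=F, D=F, E=F}.
  branch 2 (add ~(B | (~E -> ~B)), ~(~D & ~(E <-> ~D))):
    ~(B | (~E -> ~B)): α-rule — add ~B, ~(~E -> ~B).
    ~(~E -> ~B): α-rule — add ~E, ~~B.
    × closes — contains both B and ~B.
8 branches closed, 6 open.
An open branch gives a countermodel: B=T, C=F, D=F, E=F (unmentioned atoms arbitrary); under it the original formula is false.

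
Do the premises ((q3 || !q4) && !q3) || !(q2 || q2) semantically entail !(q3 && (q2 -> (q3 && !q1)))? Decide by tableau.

No

Initial set: {(((q3 || !q4) && !q3) || !(q2 || q2)); !!(q3 && (q2 -> (q3 && !q1)))}.
!!(q3 && (q2 -> (q3 && !q1))): α-rule — add q3, (q2 -> (q3 && !q1)).
(((q3 || !q4) && !q3) || !(q2 || q2)): β-rule — branch into ((q3 || !q4) && !q3)  //  !(q2 || q2).
  branch 1 (add ((q3 || !q4) && !q3)):
    ((q3 || !q4) && !q3): α-rule — add (q3 || !q4), !q3.
    × closes — contains both q3 and !q3.
  branch 2 (add !(q2 || q2)):
    !(q2 || q2): α-rule — add !q2, !q2.
    (q2 -> (q3 && !q1)): β-rule — branch into !q2  //  (q3 && !q1).
      branch 2.1 (add !q2):
        ○ open, literals {q2=0, q3=1}.
      branch 2.2 (add (q3 && !q1)):
        (q3 && !q1): α-rule — add q3, !q1.
        ○ open, literals {q1=0, q2=0, q3=1}.
1 branch closed, 2 open.
An open branch gives a countermodel: q2=0, q3=1 (unmentioned atoms arbitrary); the premises hold there but the conclusion fails.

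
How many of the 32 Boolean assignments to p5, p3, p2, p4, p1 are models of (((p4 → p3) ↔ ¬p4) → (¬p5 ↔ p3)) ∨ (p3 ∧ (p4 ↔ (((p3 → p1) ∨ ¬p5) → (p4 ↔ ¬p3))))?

20

Initial set: {((((p4 → p3) ↔ ¬p4) → (¬p5 ↔ p3)) ∨ (p3 ∧ (p4 ↔ (((p3 → p1) ∨ ¬p5) → (p4 ↔ ¬p3)))))}.
((((p4 → p3) ↔ ¬p4) → (¬p5 ↔ p3)) ∨ (p3 ∧ (p4 ↔ (((p3 → p1) ∨ ¬p5) → (p4 ↔ ¬p3))))): β-rule — branch into (((p4 → p3) ↔ ¬p4) → (¬p5 ↔ p3))  //  (p3 ∧ (p4 ↔ (((p3 → p1) ∨ ¬p5) → (p4 ↔ ¬p3)))).
  branch 1 (add (((p4 → p3) ↔ ¬p4) → (¬p5 ↔ p3))):
    (((p4 → p3) ↔ ¬p4) → (¬p5 ↔ p3)): β-rule — branch into ¬((p4 → p3) ↔ ¬p4)  //  (¬p5 ↔ p3).
      branch 1.1 (add ¬((p4 → p3) ↔ ¬p4)):
        ¬((p4 → p3) ↔ ¬p4): β-rule — branch into (p4 → p3), ¬¬p4  //  ¬(p4 → p3), ¬p4.
          branch 1.1.1 (add (p4 → p3), ¬¬p4):
            (p4 → p3): β-rule — branch into ¬p4  //  p3.
              branch 1.1.1.1 (add ¬p4):
                × closes — contains both p4 and ¬p4.
              branch 1.1.1.2 (add p3):
                ○ open, literals {p3=true, p4=true}.
          branch 1.1.2 (add ¬(p4 → p3), ¬p4):
            ¬(p4 → p3): α-rule — add p4, ¬p3.
            × closes — contains both p4 and ¬p4.
      branch 1.2 (add (¬p5 ↔ p3)):
        (¬p5 ↔ p3): β-rule — branch into ¬p5, p3  //  ¬¬p5, ¬p3.
          branch 1.2.1 (add ¬p5, p3):
            ○ open, literals {p3=true, p5=false}.
          branch 1.2.2 (add ¬¬p5, ¬p3):
            ○ open, literals {p3=false, p5=true}.
  branch 2 (add (p3 ∧ (p4 ↔ (((p3 → p1) ∨ ¬p5) → (p4 ↔ ¬p3))))):
    (p3 ∧ (p4 ↔ (((p3 → p1) ∨ ¬p5) → (p4 ↔ ¬p3)))): α-rule — add p3, (p4 ↔ (((p3 → p1) ∨ ¬p5) → (p4 ↔ ¬p3))).
    (p4 ↔ (((p3 → p1) ∨ ¬p5) → (p4 ↔ ¬p3))): β-rule — branch into p4, (((p3 → p1) ∨ ¬p5) → (p4 ↔ ¬p3))  //  ¬p4, ¬(((p3 → p1) ∨ ¬p5) → (p4 ↔ ¬p3)).
      branch 2.1 (add p4, (((p3 → p1) ∨ ¬p5) → (p4 ↔ ¬p3))):
        (((p3 → p1) ∨ ¬p5) → (p4 ↔ ¬p3)): β-rule — branch into ¬((p3 → p1) ∨ ¬p5)  //  (p4 ↔ ¬p3).
          branch 2.1.1 (add ¬((p3 → p1) ∨ ¬p5)):
            ¬((p3 → p1) ∨ ¬p5): α-rule — add ¬(p3 → p1), ¬¬p5.
            ¬(p3 → p1): α-rule — add p3, ¬p1.
            ○ open, literals {p1=false, p3=true, p4=true, p5=true}.
          branch 2.1.2 (add (p4 ↔ ¬p3)):
            (p4 ↔ ¬p3): β-rule — branch into p4, ¬p3  //  ¬p4, ¬¬p3.
              branch 2.1.2.1 (add p4, ¬p3):
                × closes — contains both p3 and ¬p3.
              branch 2.1.2.2 (add ¬p4, ¬¬p3):
                × closes — contains both p4 and ¬p4.
      branch 2.2 (add ¬p4, ¬(((p3 → p1) ∨ ¬p5) → (p4 ↔ ¬p3))):
        ¬(((p3 → p1) ∨ ¬p5) → (p4 ↔ ¬p3)): α-rule — add ((p3 → p1) ∨ ¬p5), ¬(p4 ↔ ¬p3).
        ((p3 → p1) ∨ ¬p5): β-rule — branch into (p3 → p1)  //  ¬p5.
          branch 2.2.1 (add (p3 → p1)):
            ¬(p4 ↔ ¬p3): β-rule — branch into p4, ¬¬p3  //  ¬p4, ¬p3.
              branch 2.2.1.1 (add p4, ¬¬p3):
                × closes — contains both p4 and ¬p4.
              branch 2.2.1.2 (add ¬p4, ¬p3):
                × closes — contains both p3 and ¬p3.
          branch 2.2.2 (add ¬p5):
            ¬(p4 ↔ ¬p3): β-rule — branch into p4, ¬¬p3  //  ¬p4, ¬p3.
              branch 2.2.2.1 (add p4, ¬¬p3):
                × closes — contains both p4 and ¬p4.
              branch 2.2.2.2 (add ¬p4, ¬p3):
                × closes — contains both p3 and ¬p3.
8 branches closed, 4 open.
Each open branch fixes some atoms; the unmentioned ones are free. Counting distinct full assignments: branch {p3=true, p4=true} (p5, p2, p1) contributes 8 new; branch {p3=true, p5=false} (p2, p4, p1) contributes 4 new; branch {p3=false, p5=true} (p2, p4, p1) contributes 8 new; branch {p1=false, p3=true, p4=true, p5=true} (p2) contributes 0 new. Total: 20.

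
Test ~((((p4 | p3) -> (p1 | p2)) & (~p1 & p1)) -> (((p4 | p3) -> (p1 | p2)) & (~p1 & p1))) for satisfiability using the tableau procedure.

Unsatisfiable

Initial set: {T ~((((p4 | p3) -> (p1 | p2)) & (~p1 & p1)) -> (((p4 | p3) -> (p1 | p2)) & (~p1 & p1)))}.
T ~((((p4 | p3) -> (p1 | p2)) & (~p1 & p1)) -> (((p4 | p3) -> (p1 | p2)) & (~p1 & p1))): α-rule — add T (((p4 | p3) -> (p1 | p2)) & (~p1 & p1)), F (((p4 | p3) -> (p1 | p2)) & (~p1 & p1)).
T (((p4 | p3) -> (p1 | p2)) & (~p1 & p1)): α-rule — add T ((p4 | p3) -> (p1 | p2)), T (~p1 & p1).
T (~p1 & p1): α-rule — add T ~p1, T p1.
× closes — contains both p1 and ~p1.
All 1 branch closes.
Every branch closed; the formula is unsatisfiable.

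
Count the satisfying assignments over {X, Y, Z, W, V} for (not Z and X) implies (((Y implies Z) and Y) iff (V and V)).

28

Initial set: {((not Z and X) implies (((Y implies Z) and Y) iff (V and V)))}.
((not Z and X) implies (((Y implies Z) and Y) iff (V and V))): β-rule — branch into not (not Z and X)  //  (((Y implies Z) and Y) iff (V and V)).
  branch 1 (add not (not Z and X)):
    not (not Z and X): β-rule — branch into not not Z  //  not X.
      branch 1.1 (add not not Z):
        ○ open, literals {Z=true}.
      branch 1.2 (add not X):
        ○ open, literals {X=false}.
  branch 2 (add (((Y implies Z) and Y) iff (V and V))):
    (((Y implies Z) and Y) iff (V and V)): β-rule — branch into ((Y implies Z) and Y), (V and V)  //  not ((Y implies Z) and Y), not (V and V).
      branch 2.1 (add ((Y implies Z) and Y), (V and V)):
        ((Y implies Z) and Y): α-rule — add (Y implies Z), Y.
        (V and V): α-rule — add V, V.
        (Y implies Z): β-rule — branch into not Y  //  Z.
          branch 2.1.1 (add not Y):
            × closes — contains both Y and not Y.
          branch 2.1.2 (add Z):
            ○ open, literals {V=true, Y=true, Z=true}.
      branch 2.2 (add not ((Y implies Z) and Y), not (V and V)):
        not ((Y implies Z) and Y): β-rule — branch into not (Y implies Z)  //  not Y.
          branch 2.2.1 (add not (Y implies Z)):
            not (Y implies Z): α-rule — add Y, not Z.
            not (V and V): β-rule — branch into not V  //  not V.
              branch 2.2.1.1 (add not V):
                ○ open, literals {V=false, Y=true, Z=false}.
              branch 2.2.1.2 (add not V):
                ○ open, literals {V=false, Y=true, Z=false}.
          branch 2.2.2 (add not Y):
            not (V and V): β-rule — branch into not V  //  not V.
              branch 2.2.2.1 (add not V):
                ○ open, literals {V=false, Y=false}.
              branch 2.2.2.2 (add not V):
                ○ open, literals {V=false, Y=false}.
1 branch closed, 7 open.
Each open branch fixes some atoms; the unmentioned ones are free. Counting distinct full assignments: branch {Z=true} (X, Y, W, V) contributes 16 new; branch {X=false} (Y, Z, W, V) contributes 8 new; branch {V=true, Y=true, Z=true} (X, W) contributes 0 new; branch {V=false, Y=true, Z=false} (X, W) contributes 2 new; branch {V=false, Y=true, Z=false} (X, W) contributes 0 new; branch {V=false, Y=false} (X, Z, W) contributes 2 new; branch {V=false, Y=false} (X, Z, W) contributes 0 new. Total: 28.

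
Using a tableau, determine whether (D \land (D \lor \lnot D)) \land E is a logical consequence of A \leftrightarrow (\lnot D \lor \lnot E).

Initial set: {(A \leftrightarrow (\lnot D \lor \lnot E)); \lnot ((D \land (D \lor \lnot D)) \land E)}.
(A \leftrightarrow (\lnot D \lor \lnot E)): β-rule — branch into A, (\lnot D \lor \lnot E)  //  \lnot A, \lnot (\lnot D \lor \lnot E).
  branch 1 (add A, (\lnot D \lor \lnot E)):
    \lnot ((D \land (D \lor \lnot D)) \land E): β-rule — branch into \lnot (D \land (D \lor \lnot D))  //  \lnot E.
      branch 1.1 (add \lnot (D \land (D \lor \lnot D))):
        (\lnot D \lor \lnot E): β-rule — branch into \lnot D  //  \lnot E.
          branch 1.1.1 (add \lnot D):
            \lnot (D \land (D \lor \lnot D)): β-rule — branch into \lnot D  //  \lnot (D \lor \lnot D).
              branch 1.1.1.1 (add \lnot D):
                ○ open, literals {A=true, D=false}.
              branch 1.1.1.2 (add \lnot (D \lor \lnot D)):
                \lnot (D \lor \lnot D): α-rule — add \lnot D, \lnot \lnot D.
                × closes — contains both D and \lnot D.
          branch 1.1.2 (add \lnot E):
            \lnot (D \land (D \lor \lnot D)): β-rule — branch into \lnot D  //  \lnot (D \lor \lnot D).
              branch 1.1.2.1 (add \lnot D):
                ○ open, literals {A=true, D=false, E=false}.
              branch 1.1.2.2 (add \lnot (D \lor \lnot D)):
                \lnot (D \lor \lnot D): α-rule — add \lnot D, \lnot \lnot D.
                × closes — contains both D and \lnot D.
      branch 1.2 (add \lnot E):
        (\lnot D \lor \lnot E): β-rule — branch into \lnot D  //  \lnot E.
          branch 1.2.1 (add \lnot D):
            ○ open, literals {A=true, D=false, E=false}.
          branch 1.2.2 (add \lnot E):
            ○ open, literals {A=true, E=false}.
  branch 2 (add \lnot A, \lnot (\lnot D \lor \lnot E)):
    \lnot (\lnot D \lor \lnot E): α-rule — add \lnot \lnot D, \lnot \lnot E.
    \lnot ((D \land (D \lor \lnot D)) \land E): β-rule — branch into \lnot (D \land (D \lor \lnot D))  //  \lnot E.
      branch 2.1 (add \lnot (D \land (D \lor \lnot D))):
        \lnot (D \land (D \lor \lnot D)): β-rule — branch into \lnot D  //  \lnot (D \lor \lnot D).
          branch 2.1.1 (add \lnot D):
            × closes — contains both D and \lnot D.
          branch 2.1.2 (add \lnot (D \lor \lnot D)):
            \lnot (D \lor \lnot D): α-rule — add \lnot D, \lnot \lnot D.
            × closes — contains both D and \lnot D.
      branch 2.2 (add \lnot E):
        × closes — contains both E and \lnot E.
5 branches closed, 4 open.
An open branch gives a countermodel: A=true, D=false (unmentioned atoms arbitrary); the premises hold there but the conclusion fails.

No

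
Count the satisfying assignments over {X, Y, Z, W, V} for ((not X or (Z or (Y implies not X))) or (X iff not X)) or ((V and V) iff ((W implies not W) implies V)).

31

Initial set: {(((not X or (Z or (Y implies not X))) or (X iff not X)) or ((V and V) iff ((W implies not W) implies V)))}.
(((not X or (Z or (Y implies not X))) or (X iff not X)) or ((V and V) iff ((W implies not W) implies V))): β-rule — branch into ((not X or (Z or (Y implies not X))) or (X iff not X))  //  ((V and V) iff ((W implies not W) implies V)).
  branch 1 (add ((not X or (Z or (Y implies not X))) or (X iff not X))):
    ((not X or (Z or (Y implies not X))) or (X iff not X)): β-rule — branch into (not X or (Z or (Y implies not X)))  //  (X iff not X).
      branch 1.1 (add (not X or (Z or (Y implies not X)))):
        (not X or (Z or (Y implies not X))): β-rule — branch into not X  //  (Z or (Y implies not X)).
          branch 1.1.1 (add not X):
            ○ open, literals {X=0}.
          branch 1.1.2 (add (Z or (Y implies not X))):
            (Z or (Y implies not X)): β-rule — branch into Z  //  (Y implies not X).
              branch 1.1.2.1 (add Z):
                ○ open, literals {Z=1}.
              branch 1.1.2.2 (add (Y implies not X)):
                (Y implies not X): β-rule — branch into not Y  //  not X.
                  branch 1.1.2.2.1 (add not Y):
                    ○ open, literals {Y=0}.
                  branch 1.1.2.2.2 (add not X):
                    ○ open, literals {X=0}.
      branch 1.2 (add (X iff not X)):
        (X iff not X): β-rule — branch into X, not X  //  not X, not not X.
          branch 1.2.1 (add X, not X):
            × closes — contains both X and not X.
          branch 1.2.2 (add not X, not not X):
            × closes — contains both X and not X.
  branch 2 (add ((V and V) iff ((W implies not W) implies V))):
    ((V and V) iff ((W implies not W) implies V)): β-rule — branch into (V and V), ((W implies not W) implies V)  //  not (V and V), not ((W implies not W) implies V).
      branch 2.1 (add (V and V), ((W implies not W) implies V)):
        (V and V): α-rule — add V, V.
        ((W implies not W) implies V): β-rule — branch into not (W implies not W)  //  V.
          branch 2.1.1 (add not (W implies not W)):
            not (W implies not W): α-rule — add W, not not W.
            ○ open, literals {V=1, W=1}.
          branch 2.1.2 (add V):
            ○ open, literals {V=1}.
      branch 2.2 (add not (V and V), not ((W implies not W) implies V)):
        not ((W implies not W) implies V): α-rule — add (W implies not W), not V.
        not (V and V): β-rule — branch into not V  //  not V.
          branch 2.2.1 (add not V):
            (W implies not W): β-rule — branch into not W  //  not W.
              branch 2.2.1.1 (add not W):
                ○ open, literals {V=0, W=0}.
              branch 2.2.1.2 (add not W):
                ○ open, literals {V=0, W=0}.
          branch 2.2.2 (add not V):
            (W implies not W): β-rule — branch into not W  //  not W.
              branch 2.2.2.1 (add not W):
                ○ open, literals {V=0, W=0}.
              branch 2.2.2.2 (add not W):
                ○ open, literals {V=0, W=0}.
2 branches closed, 10 open.
Each open branch fixes some atoms; the unmentioned ones are free. Counting distinct full assignments: branch {X=0} (Y, Z, W, V) contributes 16 new; branch {Z=1} (X, Y, W, V) contributes 8 new; branch {Y=0} (X, Z, W, V) contributes 4 new; branch {X=0} (Y, Z, W, V) contributes 0 new; branch {V=1, W=1} (X, Y, Z) contributes 1 new; branch {V=1} (X, Y, Z, W) contributes 1 new; branch {V=0, W=0} (X, Y, Z) contributes 1 new; branch {V=0, W=0} (X, Y, Z) contributes 0 new; branch {V=0, W=0} (X, Y, Z) contributes 0 new; branch {V=0, W=0} (X, Y, Z) contributes 0 new. Total: 31.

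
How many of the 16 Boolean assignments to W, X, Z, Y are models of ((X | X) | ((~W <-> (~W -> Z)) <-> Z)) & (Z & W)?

Initial set: {(((X | X) | ((~W <-> (~W -> Z)) <-> Z)) & (Z & W))}.
(((X | X) | ((~W <-> (~W -> Z)) <-> Z)) & (Z & W)): α-rule — add ((X | X) | ((~W <-> (~W -> Z)) <-> Z)), (Z & W).
(Z & W): α-rule — add Z, W.
((X | X) | ((~W <-> (~W -> Z)) <-> Z)): β-rule — branch into (X | X)  //  ((~W <-> (~W -> Z)) <-> Z).
  branch 1 (add (X | X)):
    (X | X): β-rule — branch into X  //  X.
      branch 1.1 (add X):
        ○ open, literals {W=T, X=T, Z=T}.
      branch 1.2 (add X):
        ○ open, literals {W=T, X=T, Z=T}.
  branch 2 (add ((~W <-> (~W -> Z)) <-> Z)):
    ((~W <-> (~W -> Z)) <-> Z): β-rule — branch into (~W <-> (~W -> Z)), Z  //  ~(~W <-> (~W -> Z)), ~Z.
      branch 2.1 (add (~W <-> (~W -> Z)), Z):
        (~W <-> (~W -> Z)): β-rule — branch into ~W, (~W -> Z)  //  ~~W, ~(~W -> Z).
          branch 2.1.1 (add ~W, (~W -> Z)):
            × closes — contains both W and ~W.
          branch 2.1.2 (add ~~W, ~(~W -> Z)):
            ~(~W -> Z): α-rule — add ~W, ~Z.
            × closes — contains both W and ~W.
      branch 2.2 (add ~(~W <-> (~W -> Z)), ~Z):
        × closes — contains both Z and ~Z.
3 branches closed, 2 open.
Each open branch fixes some atoms; the unmentioned ones are free. Counting distinct full assignments: branch {W=T, X=T, Z=T} (Y) contributes 2 new; branch {W=T, X=T, Z=T} (Y) contributes 0 new. Total: 2.

2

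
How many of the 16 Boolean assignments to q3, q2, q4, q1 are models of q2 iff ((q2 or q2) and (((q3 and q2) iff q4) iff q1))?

Initial set: {(q2 iff ((q2 or q2) and (((q3 and q2) iff q4) iff q1)))}.
(q2 iff ((q2 or q2) and (((q3 and q2) iff q4) iff q1))): β-rule — branch into q2, ((q2 or q2) and (((q3 and q2) iff q4) iff q1))  //  not q2, not ((q2 or q2) and (((q3 and q2) iff q4) iff q1)).
  branch 1 (add q2, ((q2 or q2) and (((q3 and q2) iff q4) iff q1))):
    ((q2 or q2) and (((q3 and q2) iff q4) iff q1)): α-rule — add (q2 or q2), (((q3 and q2) iff q4) iff q1).
    (q2 or q2): β-rule — branch into q2  //  q2.
      branch 1.1 (add q2):
        (((q3 and q2) iff q4) iff q1): β-rule — branch into ((q3 and q2) iff q4), q1  //  not ((q3 and q2) iff q4), not q1.
          branch 1.1.1 (add ((q3 and q2) iff q4), q1):
            ((q3 and q2) iff q4): β-rule — branch into (q3 and q2), q4  //  not (q3 and q2), not q4.
              branch 1.1.1.1 (add (q3 and q2), q4):
                (q3 and q2): α-rule — add q3, q2.
                ○ open, literals {q1=T, q2=T, q3=T, q4=T}.
              branch 1.1.1.2 (add not (q3 and q2), not q4):
                not (q3 and q2): β-rule — branch into not q3  //  not q2.
                  branch 1.1.1.2.1 (add not q3):
                    ○ open, literals {q1=T, q2=T, q3=F, q4=F}.
                  branch 1.1.1.2.2 (add not q2):
                    × closes — contains both q2 and not q2.
          branch 1.1.2 (add not ((q3 and q2) iff q4), not q1):
            not ((q3 and q2) iff q4): β-rule — branch into (q3 and q2), not q4  //  not (q3 and q2), q4.
              branch 1.1.2.1 (add (q3 and q2), not q4):
                (q3 and q2): α-rule — add q3, q2.
                ○ open, literals {q1=F, q2=T, q3=T, q4=F}.
              branch 1.1.2.2 (add not (q3 and q2), q4):
                not (q3 and q2): β-rule — branch into not q3  //  not q2.
                  branch 1.1.2.2.1 (add not q3):
                    ○ open, literals {q1=F, q2=T, q3=F, q4=T}.
                  branch 1.1.2.2.2 (add not q2):
                    × closes — contains both q2 and not q2.
      branch 1.2 (add q2):
        (((q3 and q2) iff q4) iff q1): β-rule — branch into ((q3 and q2) iff q4), q1  //  not ((q3 and q2) iff q4), not q1.
          branch 1.2.1 (add ((q3 and q2) iff q4), q1):
            ((q3 and q2) iff q4): β-rule — branch into (q3 and q2), q4  //  not (q3 and q2), not q4.
              branch 1.2.1.1 (add (q3 and q2), q4):
                (q3 and q2): α-rule — add q3, q2.
                ○ open, literals {q1=T, q2=T, q3=T, q4=T}.
              branch 1.2.1.2 (add not (q3 and q2), not q4):
                not (q3 and q2): β-rule — branch into not q3  //  not q2.
                  branch 1.2.1.2.1 (add not q3):
                    ○ open, literals {q1=T, q2=T, q3=F, q4=F}.
                  branch 1.2.1.2.2 (add not q2):
                    × closes — contains both q2 and not q2.
          branch 1.2.2 (add not ((q3 and q2) iff q4), not q1):
            not ((q3 and q2) iff q4): β-rule — branch into (q3 and q2), not q4  //  not (q3 and q2), q4.
              branch 1.2.2.1 (add (q3 and q2), not q4):
                (q3 and q2): α-rule — add q3, q2.
                ○ open, literals {q1=F, q2=T, q3=T, q4=F}.
              branch 1.2.2.2 (add not (q3 and q2), q4):
                not (q3 and q2): β-rule — branch into not q3  //  not q2.
                  branch 1.2.2.2.1 (add not q3):
                    ○ open, literals {q1=F, q2=T, q3=F, q4=T}.
                  branch 1.2.2.2.2 (add not q2):
                    × closes — contains both q2 and not q2.
  branch 2 (add not q2, not ((q2 or q2) and (((q3 and q2) iff q4) iff q1))):
    not ((q2 or q2) and (((q3 and q2) iff q4) iff q1)): β-rule — branch into not (q2 or q2)  //  not (((q3 and q2) iff q4) iff q1).
      branch 2.1 (add not (q2 or q2)):
        not (q2 or q2): α-rule — add not q2, not q2.
        ○ open, literals {q2=F}.
      branch 2.2 (add not (((q3 and q2) iff q4) iff q1)):
        not (((q3 and q2) iff q4) iff q1): β-rule — branch into ((q3 and q2) iff q4), not q1  //  not ((q3 and q2) iff q4), q1.
          branch 2.2.1 (add ((q3 and q2) iff q4), not q1):
            ((q3 and q2) iff q4): β-rule — branch into (q3 and q2), q4  //  not (q3 and q2), not q4.
              branch 2.2.1.1 (add (q3 and q2), q4):
                (q3 and q2): α-rule — add q3, q2.
                × closes — contains both q2 and not q2.
              branch 2.2.1.2 (add not (q3 and q2), not q4):
                not (q3 and q2): β-rule — branch into not q3  //  not q2.
                  branch 2.2.1.2.1 (add not q3):
                    ○ open, literals {q1=F, q2=F, q3=F, q4=F}.
                  branch 2.2.1.2.2 (add not q2):
                    ○ open, literals {q1=F, q2=F, q4=F}.
          branch 2.2.2 (add not ((q3 and q2) iff q4), q1):
            not ((q3 and q2) iff q4): β-rule — branch into (q3 and q2), not q4  //  not (q3 and q2), q4.
              branch 2.2.2.1 (add (q3 and q2), not q4):
                (q3 and q2): α-rule — add q3, q2.
                × closes — contains both q2 and not q2.
              branch 2.2.2.2 (add not (q3 and q2), q4):
                not (q3 and q2): β-rule — branch into not q3  //  not q2.
                  branch 2.2.2.2.1 (add not q3):
                    ○ open, literals {q1=T, q2=F, q3=F, q4=T}.
                  branch 2.2.2.2.2 (add not q2):
                    ○ open, literals {q1=T, q2=F, q4=T}.
6 branches closed, 13 open.
Each open branch fixes some atoms; the unmentioned ones are free. Counting distinct full assignments: branch {q1=T, q2=T, q3=T, q4=T} (none free) contributes 1 new; branch {q1=T, q2=T, q3=F, q4=F} (none free) contributes 1 new; branch {q1=F, q2=T, q3=T, q4=F} (none free) contributes 1 new; branch {q1=F, q2=T, q3=F, q4=T} (none free) contributes 1 new; branch {q1=T, q2=T, q3=T, q4=T} (none free) contributes 0 new; branch {q1=T, q2=T, q3=F, q4=F} (none free) contributes 0 new; branch {q1=F, q2=T, q3=T, q4=F} (none free) contributes 0 new; branch {q1=F, q2=T, q3=F, q4=T} (none free) contributes 0 new; branch {q2=F} (q3, q4, q1) contributes 8 new; branch {q1=F, q2=F, q3=F, q4=F} (none free) contributes 0 new; branch {q1=F, q2=F, q4=F} (q3) contributes 0 new; branch {q1=T, q2=F, q3=F, q4=T} (none free) contributes 0 new; branch {q1=T, q2=F, q4=T} (q3) contributes 0 new. Total: 12.

12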